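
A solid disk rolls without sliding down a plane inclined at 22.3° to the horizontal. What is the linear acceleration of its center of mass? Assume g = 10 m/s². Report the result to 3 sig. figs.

a ≈ 2.53 m/s²

Here I = (1/2)MR², so the shape factor k = I/(MR²) = 0.5.
Newton's second law down the slope: Mg sinθ − f = Ma. The torque equation fR = Iα (with α = a/R) gives f = kMa.
Eliminating f: Mg sinθ = (1+k)Ma, so a = g sinθ/(1+k) = 10 × sin22.3° / 1.5 ≈ 2.53 m/s².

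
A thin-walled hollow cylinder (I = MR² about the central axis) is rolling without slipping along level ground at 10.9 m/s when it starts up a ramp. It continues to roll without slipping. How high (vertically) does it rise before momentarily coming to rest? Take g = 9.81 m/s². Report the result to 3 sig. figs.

h ≈ 12.1 m

The moment of inertia is MR², giving k ≡ I/(MR²) = 1.
Since it rolls without slipping, ω = v/R and KE = ½Mv² + ½Iω² = ½(1+k)Mv² = Mv².
All of this converts to potential energy at the highest point: Mv₀² = Mgh.
Thus h = (1+k)v₀²/(2g) = 2 × 10.9² / (2 × 9.81) ≈ 12.1 m.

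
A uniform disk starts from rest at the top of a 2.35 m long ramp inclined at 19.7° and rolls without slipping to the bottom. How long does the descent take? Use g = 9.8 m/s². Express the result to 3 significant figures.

Here I = (1/2)MR², so the shape factor k = I/(MR²) = 0.5.
Translational: Mg sinθ − f = Ma. Rotational about the CM: fR = Iα = kMRa, so f = kMa.
Hence a = g sinθ/(1+k) = 9.8×sin19.7°/1.5 = 2.202 m/s².
With constant a from rest, t = √(2L/a) = √(2·2.35/2.202) ≈ 1.46 s.

t ≈ 1.46 s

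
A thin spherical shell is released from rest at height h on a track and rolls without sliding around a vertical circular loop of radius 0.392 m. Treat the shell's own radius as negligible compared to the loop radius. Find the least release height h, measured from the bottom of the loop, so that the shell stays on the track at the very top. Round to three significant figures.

h_min ≈ 1.11 m

Here I = (2/3)MR², so the shape factor k = I/(MR²) = 2/3.
At the top of the loop, the minimum-contact condition is Mg = Mv_top²/r, so v_top² = gr.
With ω = v/R, the kinetic energy at speed v is ½(1+k)Mv² = (5/6)Mv².
Energy conservation from release (height h) to the top (height 2r): Mgh = Mg(2r) + (5/6)M·gr.
Thus h_min = 2r + (1+k)r/2 = r(2 + 1.667/2) = 0.392 × 2.833 ≈ 1.11 m.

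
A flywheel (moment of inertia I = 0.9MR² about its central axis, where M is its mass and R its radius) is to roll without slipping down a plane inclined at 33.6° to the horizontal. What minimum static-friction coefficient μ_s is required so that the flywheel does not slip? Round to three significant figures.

μ_min ≈ 0.315

Here I = 0.9MR², so the shape factor k = I/(MR²) = 0.9.
Translational: Mg sinθ − f = Ma. Rotational about the CM: fR = Iα = kMRa, so f = kMa.
These give a = g sinθ/(1+k) and the required friction f = kMg sinθ/(1+k).
With N = Mg cosθ, the no-slip condition f ≤ μN gives μ_min = f/N = k tanθ/(1+k).
μ_min = 0.9 × tan33.6° / 1.9 ≈ 0.315.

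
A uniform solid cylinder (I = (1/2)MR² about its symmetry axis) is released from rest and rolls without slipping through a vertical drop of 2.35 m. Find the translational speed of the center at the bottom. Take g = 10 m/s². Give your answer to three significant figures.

v ≈ 5.60 m/s

The moment of inertia is (1/2)MR², giving k ≡ I/(MR²) = 0.5.
Since it rolls without slipping, ω = v/R and KE = ½Mv² + ½Iω² = ½(1+k)Mv² = (3/4)Mv².
Energy conservation: Mgh = (3/4)Mv², so v = √(2gh/(1+k)) = √(2 × 10 × 2.35 / 1.5) ≈ 5.60 m/s.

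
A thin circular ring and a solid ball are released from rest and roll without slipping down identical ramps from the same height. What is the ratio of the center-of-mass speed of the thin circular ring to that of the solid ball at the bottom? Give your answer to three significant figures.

Each satisfies Mgh = ½(1+k)Mv² with k = I/(MR²), so v ∝ 1/√(1+k).
For the thin circular ring k = 1; for the solid ball k = 0.4.
v₁/v₂ = √((1+k₂)/(1+k₁)) = √(1.4/2) ≈ 0.837.

v_ratio ≈ 0.837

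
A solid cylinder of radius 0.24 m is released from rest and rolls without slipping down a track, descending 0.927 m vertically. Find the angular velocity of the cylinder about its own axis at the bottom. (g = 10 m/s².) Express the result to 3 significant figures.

ω ≈ 14.6 rad/s

With I = (1/2)MR², the ratio k = I/(MR²) is 0.5.
Since it rolls without slipping, ω = v/R and KE = ½Mv² + ½Iω² = ½(1+k)Mv² = (3/4)Mv².
Energy conservation Mgh = ½(1+k)Mv² gives v = √(2gh/(1+k)) = √(2 × 10 × 0.927 / 1.5) = 3.516 m/s.
Then ω = v/R = 3.516 / 0.24 ≈ 14.6 rad/s.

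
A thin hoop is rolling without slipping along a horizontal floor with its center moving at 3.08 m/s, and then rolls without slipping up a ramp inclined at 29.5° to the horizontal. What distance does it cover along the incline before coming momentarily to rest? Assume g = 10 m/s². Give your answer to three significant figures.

d ≈ 1.93 m

Here I = MR², so the shape factor k = I/(MR²) = 1.
The rolling condition ω = v/R makes the rotational term ½I(v/R)² = ½kMv², so KE_total = ½(1+k)Mv² = Mv².
Setting this equal to Mgh gives the vertical rise h = (1+k)v₀²/(2g) = 2×3.08²/(2×10) = 0.9486 m.
The distance along the slope is d = h/sinθ = 0.9486/sin29.5° ≈ 1.93 m.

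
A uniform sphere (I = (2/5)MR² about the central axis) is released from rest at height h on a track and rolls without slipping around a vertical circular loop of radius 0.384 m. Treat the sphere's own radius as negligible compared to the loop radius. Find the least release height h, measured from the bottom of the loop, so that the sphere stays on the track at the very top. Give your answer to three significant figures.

h_min ≈ 1.04 m

For this body I = (2/5)MR², i.e. k = I/(MR²) = 0.4.
At the top, contact is just lost when gravity alone supplies the centripetal force: Mg = Mv_top²/r, i.e. v_top² = gr.
With ω = v/R, the kinetic energy at speed v is ½(1+k)Mv² = (7/10)Mv².
Energy conservation from release (height h) to the top (height 2r): Mgh = Mg(2r) + (7/10)M·gr.
Thus h_min = 2r + (1+k)r/2 = r(2 + 1.4/2) = 0.384 × 2.7 ≈ 1.04 m.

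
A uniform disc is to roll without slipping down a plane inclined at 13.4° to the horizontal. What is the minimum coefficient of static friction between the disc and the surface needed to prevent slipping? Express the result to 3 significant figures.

For this body I = (1/2)MR², i.e. k = I/(MR²) = 0.5.
Newton's second law down the slope: Mg sinθ − f = Ma. The torque equation fR = Iα (with α = a/R) gives f = kMa.
These give a = g sinθ/(1+k) and the required friction f = kMg sinθ/(1+k).
The normal force is N = Mg cosθ, so μ_min = f/N = k tanθ/(1+k).
μ_min = 0.5 × tan13.4° / 1.5 ≈ 0.0794.

μ_min ≈ 0.0794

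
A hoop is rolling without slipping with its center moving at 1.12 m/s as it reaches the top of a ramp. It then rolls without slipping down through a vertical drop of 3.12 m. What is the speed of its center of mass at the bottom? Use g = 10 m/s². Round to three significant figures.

For this body I = MR², i.e. k = I/(MR²) = 1.
The rolling condition ω = v/R makes the rotational term ½I(v/R)² = ½kMv², so KE_total = ½(1+k)Mv² = Mv².
Energy conservation: Mv₀² + Mgh = Mv², so v² = v₀² + 2gh/(1+k).
v = √(1.12² + 2×10×3.12/2) = √32.45 ≈ 5.70 m/s.

v ≈ 5.70 m/s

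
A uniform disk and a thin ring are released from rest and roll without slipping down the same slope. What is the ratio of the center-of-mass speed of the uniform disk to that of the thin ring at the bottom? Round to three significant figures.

Each satisfies Mgh = ½(1+k)Mv² with k = I/(MR²), so v ∝ 1/√(1+k).
For the uniform disk k = 0.5; for the thin ring k = 1.
v₁/v₂ = √((1+k₂)/(1+k₁)) = √(2/1.5) ≈ 1.15.

v_ratio ≈ 1.15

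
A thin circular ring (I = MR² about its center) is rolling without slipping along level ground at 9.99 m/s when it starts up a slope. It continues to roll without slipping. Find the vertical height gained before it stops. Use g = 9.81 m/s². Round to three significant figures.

Here I = MR², so the shape factor k = I/(MR²) = 1.
Rolling without slipping gives ω = v/R, so the total kinetic energy is ½Mv² + ½Iω² = ½(1+k)Mv² = Mv².
All of this converts to potential energy at the highest point: Mv₀² = Mgh.
Thus h = (1+k)v₀²/(2g) = 2 × 9.99² / (2 × 9.81) ≈ 10.2 m.

h ≈ 10.2 m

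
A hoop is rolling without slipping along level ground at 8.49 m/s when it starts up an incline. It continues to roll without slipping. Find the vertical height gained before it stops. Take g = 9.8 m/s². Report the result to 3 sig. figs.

h ≈ 7.36 m

For this body I = MR², i.e. k = I/(MR²) = 1.
Since it rolls without slipping, ω = v/R and KE = ½Mv² + ½Iω² = ½(1+k)Mv² = Mv².
All of this converts to potential energy at the highest point: Mv₀² = Mgh.
Thus h = (1+k)v₀²/(2g) = 2 × 8.49² / (2 × 9.8) ≈ 7.36 m.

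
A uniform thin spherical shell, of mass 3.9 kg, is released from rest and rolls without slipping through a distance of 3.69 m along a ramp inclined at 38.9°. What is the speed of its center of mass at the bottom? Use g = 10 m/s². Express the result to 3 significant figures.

The moment of inertia is (2/3)MR², giving k ≡ I/(MR²) = 2/3.
Rolling without slipping gives ω = v/R, so the total kinetic energy is ½Mv² + ½Iω² = ½(1+k)Mv² = (5/6)Mv².
The vertical drop is h = L sinθ = 3.69 × sin38.9° = 2.317 m.
Setting Mgh = (5/6)Mv² gives v = √(2gh/(1+k)) = √(2·10·2.317/1.667) ≈ 5.27 m/s.

v ≈ 5.27 m/s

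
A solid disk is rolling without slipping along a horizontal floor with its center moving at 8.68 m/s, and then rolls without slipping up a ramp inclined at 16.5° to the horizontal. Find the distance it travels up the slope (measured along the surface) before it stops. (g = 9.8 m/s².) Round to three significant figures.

d ≈ 20.3 m

The moment of inertia is (1/2)MR², giving k ≡ I/(MR²) = 0.5.
Since it rolls without slipping, ω = v/R and KE = ½Mv² + ½Iω² = ½(1+k)Mv² = (3/4)Mv².
Setting this equal to Mgh gives the vertical rise h = (1+k)v₀²/(2g) = 1.5×8.68²/(2×9.8) = 5.766 m.
Along the incline, d = h/sinθ = 5.766/sin16.5° ≈ 20.3 m.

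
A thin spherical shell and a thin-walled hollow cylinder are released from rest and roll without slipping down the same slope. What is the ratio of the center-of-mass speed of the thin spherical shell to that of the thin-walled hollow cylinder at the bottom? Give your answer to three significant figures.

v_ratio ≈ 1.10

Each satisfies Mgh = ½(1+k)Mv² with k = I/(MR²), so v ∝ 1/√(1+k).
For the thin spherical shell k = 2/3; for the thin-walled hollow cylinder k = 1.
v₁/v₂ = √((1+k₂)/(1+k₁)) = √(2/1.667) ≈ 1.10.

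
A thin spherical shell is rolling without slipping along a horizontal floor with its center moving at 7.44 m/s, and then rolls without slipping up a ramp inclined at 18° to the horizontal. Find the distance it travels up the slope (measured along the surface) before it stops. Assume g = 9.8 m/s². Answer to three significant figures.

d ≈ 15.2 m

With I = (2/3)MR², the ratio k = I/(MR²) is 2/3.
Pure rolling means v = ωR; then KE = ½Mv² + ½I(v/R)² = ½(1+k)Mv² = (5/6)Mv².
Setting this equal to Mgh gives the vertical rise h = (1+k)v₀²/(2g) = 1.667×7.44²/(2×9.8) = 4.707 m.
Along the incline, d = h/sinθ = 4.707/sin18° ≈ 15.2 m.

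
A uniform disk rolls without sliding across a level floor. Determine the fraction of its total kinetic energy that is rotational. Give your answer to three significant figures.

fraction ≈ 0.333

The moment of inertia is (1/2)MR², giving k ≡ I/(MR²) = 0.5.
Since ω = v/R, the translational part is ½Mv² and the rotational part is ½I(v/R)² = ½kMv²; the total is ½(1+k)Mv².
The rotational fraction is therefore k/(1+k) = 0.5/1.5 ≈ 0.333.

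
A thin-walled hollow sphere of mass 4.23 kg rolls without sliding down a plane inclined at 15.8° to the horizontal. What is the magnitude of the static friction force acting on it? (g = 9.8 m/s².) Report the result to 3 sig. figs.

Here I = (2/3)MR², so the shape factor k = I/(MR²) = 2/3.
Along the incline Mg sinθ − f = Ma, and torque about the center fR = Iα = kMR²(a/R) gives f = kMa.
Combining, a = g sinθ/(1+k) and f = kMa = kMg sinθ/(1+k).
f = (2/3) × 4.23 × 9.8 × sin15.8° / 1.667 ≈ 4.51 N.

f ≈ 4.51 N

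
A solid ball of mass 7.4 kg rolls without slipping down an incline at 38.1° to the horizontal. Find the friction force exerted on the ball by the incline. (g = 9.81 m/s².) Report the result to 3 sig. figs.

With I = (2/5)MR², the ratio k = I/(MR²) is 0.4.
Newton's second law down the slope: Mg sinθ − f = Ma. The torque equation fR = Iα (with α = a/R) gives f = kMa.
Combining, a = g sinθ/(1+k) and f = kMa = kMg sinθ/(1+k).
f = 0.4 × 7.4 × 9.81 × sin38.1° / 1.4 ≈ 12.8 N.

f ≈ 12.8 N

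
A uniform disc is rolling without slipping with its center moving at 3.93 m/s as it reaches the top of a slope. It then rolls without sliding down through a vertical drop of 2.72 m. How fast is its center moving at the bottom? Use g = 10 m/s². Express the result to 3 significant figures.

For this body I = (1/2)MR², i.e. k = I/(MR²) = 0.5.
The rolling condition ω = v/R makes the rotational term ½I(v/R)² = ½kMv², so KE_total = ½(1+k)Mv² = (3/4)Mv².
Energy conservation: (3/4)Mv₀² + Mgh = (3/4)Mv², so v² = v₀² + 2gh/(1+k).
v = √(3.93² + 2×10×2.72/1.5) = √51.71 ≈ 7.19 m/s.

v ≈ 7.19 m/s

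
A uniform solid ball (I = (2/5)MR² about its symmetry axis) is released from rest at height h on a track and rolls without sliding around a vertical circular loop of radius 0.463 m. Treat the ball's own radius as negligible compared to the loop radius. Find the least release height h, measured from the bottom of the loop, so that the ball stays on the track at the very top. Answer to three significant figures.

h_min ≈ 1.25 m

The moment of inertia is (2/5)MR², giving k ≡ I/(MR²) = 0.4.
At the top, contact is just lost when gravity alone supplies the centripetal force: Mg = Mv_top²/r, i.e. v_top² = gr.
With ω = v/R, the kinetic energy at speed v is ½(1+k)Mv² = (7/10)Mv².
Energy conservation from release (height h) to the top (height 2r): Mgh = Mg(2r) + (7/10)M·gr.
Thus h_min = 2r + (1+k)r/2 = r(2 + 1.4/2) = 0.463 × 2.7 ≈ 1.25 m.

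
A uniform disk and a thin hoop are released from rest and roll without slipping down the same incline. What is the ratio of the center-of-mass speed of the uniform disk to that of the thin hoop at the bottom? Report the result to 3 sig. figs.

Each satisfies Mgh = ½(1+k)Mv² with k = I/(MR²), so v ∝ 1/√(1+k).
For the uniform disk k = 0.5; for the thin hoop k = 1.
v₁/v₂ = √((1+k₂)/(1+k₁)) = √(2/1.5) ≈ 1.15.

v_ratio ≈ 1.15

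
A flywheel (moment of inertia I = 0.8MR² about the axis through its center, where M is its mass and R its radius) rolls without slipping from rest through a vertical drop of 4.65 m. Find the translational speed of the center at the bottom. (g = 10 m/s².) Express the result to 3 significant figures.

v ≈ 7.19 m/s

The moment of inertia is 0.8MR², giving k ≡ I/(MR²) = 0.8.
Since it rolls without slipping, ω = v/R and KE = ½Mv² + ½Iω² = ½(1+k)Mv² = (9/10)Mv².
Setting Mgh = (9/10)Mv² gives v = √(2gh/(1+k)) = √(2·10·4.65/1.8) ≈ 7.19 m/s.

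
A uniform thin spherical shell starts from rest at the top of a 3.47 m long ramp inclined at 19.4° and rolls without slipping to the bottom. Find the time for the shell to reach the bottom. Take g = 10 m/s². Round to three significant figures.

The moment of inertia is (2/3)MR², giving k ≡ I/(MR²) = 2/3.
Newton's second law down the slope: Mg sinθ − f = Ma. The torque equation fR = Iα (with α = a/R) gives f = kMa.
Hence a = g sinθ/(1+k) = 10×sin19.4°/1.667 = 1.993 m/s².
With constant a from rest, t = √(2L/a) = √(2·3.47/1.993) ≈ 1.87 s.

t ≈ 1.87 s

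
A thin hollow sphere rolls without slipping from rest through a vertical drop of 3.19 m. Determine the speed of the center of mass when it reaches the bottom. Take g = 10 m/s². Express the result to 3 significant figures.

For this body I = (2/3)MR², i.e. k = I/(MR²) = 2/3.
Since it rolls without slipping, ω = v/R and KE = ½Mv² + ½Iω² = ½(1+k)Mv² = (5/6)Mv².
Setting Mgh = (5/6)Mv² gives v = √(2gh/(1+k)) = √(2·10·3.19/1.667) ≈ 6.19 m/s.

v ≈ 6.19 m/s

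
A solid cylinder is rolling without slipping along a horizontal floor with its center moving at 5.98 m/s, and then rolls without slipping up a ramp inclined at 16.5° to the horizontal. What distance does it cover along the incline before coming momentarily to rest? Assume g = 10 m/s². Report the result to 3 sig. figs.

Here I = (1/2)MR², so the shape factor k = I/(MR²) = 0.5.
Rolling without slipping gives ω = v/R, so the total kinetic energy is ½Mv² + ½Iω² = ½(1+k)Mv² = (3/4)Mv².
Setting this equal to Mgh gives the vertical rise h = (1+k)v₀²/(2g) = 1.5×5.98²/(2×10) = 2.682 m.
Along the incline, d = h/sinθ = 2.682/sin16.5° ≈ 9.44 m.

d ≈ 9.44 m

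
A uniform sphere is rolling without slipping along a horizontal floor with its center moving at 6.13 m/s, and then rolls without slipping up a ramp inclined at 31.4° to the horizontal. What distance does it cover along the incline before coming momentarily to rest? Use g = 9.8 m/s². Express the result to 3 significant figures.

The moment of inertia is (2/5)MR², giving k ≡ I/(MR²) = 0.4.
Rolling without slipping gives ω = v/R, so the total kinetic energy is ½Mv² + ½Iω² = ½(1+k)Mv² = (7/10)Mv².
Setting this equal to Mgh gives the vertical rise h = (1+k)v₀²/(2g) = 1.4×6.13²/(2×9.8) = 2.684 m.
Along the incline, d = h/sinθ = 2.684/sin31.4° ≈ 5.15 m.

d ≈ 5.15 m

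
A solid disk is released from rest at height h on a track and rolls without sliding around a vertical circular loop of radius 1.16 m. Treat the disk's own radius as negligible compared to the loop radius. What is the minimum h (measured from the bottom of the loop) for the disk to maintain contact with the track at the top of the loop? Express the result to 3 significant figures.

The moment of inertia is (1/2)MR², giving k ≡ I/(MR²) = 0.5.
At the top of the loop, the minimum-contact condition is Mg = Mv_top²/r, so v_top² = gr.
With ω = v/R, the kinetic energy at speed v is ½(1+k)Mv² = (3/4)Mv².
Energy conservation from release (height h) to the top (height 2r): Mgh = Mg(2r) + (3/4)M·gr.
Thus h_min = 2r + (1+k)r/2 = r(2 + 1.5/2) = 1.16 × 2.75 ≈ 3.19 m.

h_min ≈ 3.19 m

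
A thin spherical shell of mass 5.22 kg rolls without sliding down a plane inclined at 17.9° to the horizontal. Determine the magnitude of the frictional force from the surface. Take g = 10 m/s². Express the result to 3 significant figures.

Here I = (2/3)MR², so the shape factor k = I/(MR²) = 2/3.
Translational: Mg sinθ − f = Ma. Rotational about the CM: fR = Iα = kMRa, so f = kMa.
Combining, a = g sinθ/(1+k) and f = kMa = kMg sinθ/(1+k).
f = (2/3) × 5.22 × 10 × sin17.9° / 1.667 ≈ 6.42 N.

f ≈ 6.42 N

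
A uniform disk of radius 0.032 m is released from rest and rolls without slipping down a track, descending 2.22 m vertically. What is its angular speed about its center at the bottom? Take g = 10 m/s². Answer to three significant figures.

ω ≈ 170 rad/s

With I = (1/2)MR², the ratio k = I/(MR²) is 0.5.
Since it rolls without slipping, ω = v/R and KE = ½Mv² + ½Iω² = ½(1+k)Mv² = (3/4)Mv².
Energy conservation Mgh = ½(1+k)Mv² gives v = √(2gh/(1+k)) = √(2 × 10 × 2.22 / 1.5) = 5.441 m/s.
The angular speed follows from ω = v/R = 5.441/0.032 ≈ 170 rad/s.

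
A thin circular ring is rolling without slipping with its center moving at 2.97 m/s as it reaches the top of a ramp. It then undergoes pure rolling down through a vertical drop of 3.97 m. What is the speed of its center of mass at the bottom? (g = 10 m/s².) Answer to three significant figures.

For this body I = MR², i.e. k = I/(MR²) = 1.
Pure rolling means v = ωR; then KE = ½Mv² + ½I(v/R)² = ½(1+k)Mv² = Mv².
Conserving energy between top and bottom: Mv² = Mv₀² + Mgh, hence v² = v₀² + 2gh/(1+k).
v = √(2.97² + 2×10×3.97/2) = √48.52 ≈ 6.97 m/s.

v ≈ 6.97 m/s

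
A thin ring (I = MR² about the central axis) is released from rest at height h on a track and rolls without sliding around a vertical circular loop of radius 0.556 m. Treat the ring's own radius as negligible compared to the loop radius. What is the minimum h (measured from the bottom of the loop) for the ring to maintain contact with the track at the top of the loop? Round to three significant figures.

h_min ≈ 1.67 m

With I = MR², the ratio k = I/(MR²) is 1.
At the top, contact is just lost when gravity alone supplies the centripetal force: Mg = Mv_top²/r, i.e. v_top² = gr.
With ω = v/R, the kinetic energy at speed v is ½(1+k)Mv² = Mv².
Energy conservation from release (height h) to the top (height 2r): Mgh = Mg(2r) + M·gr.
Thus h_min = 2r + (1+k)r/2 = r(2 + 2/2) = 0.556 × 3 ≈ 1.67 m.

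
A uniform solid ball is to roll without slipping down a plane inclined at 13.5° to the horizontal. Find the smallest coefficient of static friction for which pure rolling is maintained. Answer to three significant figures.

With I = (2/5)MR², the ratio k = I/(MR²) is 0.4.
Along the incline Mg sinθ − f = Ma, and torque about the center fR = Iα = kMR²(a/R) gives f = kMa.
These give a = g sinθ/(1+k) and the required friction f = kMg sinθ/(1+k).
With N = Mg cosθ, the no-slip condition f ≤ μN gives μ_min = f/N = k tanθ/(1+k).
μ_min = 0.4 × tan13.5° / 1.4 ≈ 0.0686.

μ_min ≈ 0.0686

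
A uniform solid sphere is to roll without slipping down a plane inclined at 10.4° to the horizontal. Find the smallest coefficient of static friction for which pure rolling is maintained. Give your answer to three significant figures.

Here I = (2/5)MR², so the shape factor k = I/(MR²) = 0.4.
Newton's second law down the slope: Mg sinθ − f = Ma. The torque equation fR = Iα (with α = a/R) gives f = kMa.
These give a = g sinθ/(1+k) and the required friction f = kMg sinθ/(1+k).
The normal force is N = Mg cosθ, so μ_min = f/N = k tanθ/(1+k).
μ_min = 0.4 × tan10.4° / 1.4 ≈ 0.0524.

μ_min ≈ 0.0524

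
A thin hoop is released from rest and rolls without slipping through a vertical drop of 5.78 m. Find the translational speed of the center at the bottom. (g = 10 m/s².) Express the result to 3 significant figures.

v ≈ 7.60 m/s

The moment of inertia is MR², giving k ≡ I/(MR²) = 1.
The rolling condition ω = v/R makes the rotational term ½I(v/R)² = ½kMv², so KE_total = ½(1+k)Mv² = Mv².
Setting Mgh = Mv² gives v = √(2gh/(1+k)) = √(2·10·5.78/2) ≈ 7.60 m/s.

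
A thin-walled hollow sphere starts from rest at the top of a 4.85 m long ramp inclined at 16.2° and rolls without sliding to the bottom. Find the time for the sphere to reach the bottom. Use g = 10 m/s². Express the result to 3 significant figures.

t ≈ 2.41 s

With I = (2/3)MR², the ratio k = I/(MR²) is 2/3.
Newton's second law down the slope: Mg sinθ − f = Ma. The torque equation fR = Iα (with α = a/R) gives f = kMa.
Hence a = g sinθ/(1+k) = 10×sin16.2°/1.667 = 1.674 m/s².
Starting from rest, L = ½at², so t = √(2L/a) = √(2×4.85/1.674) ≈ 2.41 s.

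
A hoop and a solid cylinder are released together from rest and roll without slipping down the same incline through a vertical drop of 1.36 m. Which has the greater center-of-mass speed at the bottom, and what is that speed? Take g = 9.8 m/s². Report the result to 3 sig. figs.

the solid cylinder, at v ≈ 4.22 m/s

For rolling without slipping, Mgh = ½(1+k)Mv² where k = I/(MR²), so v = √(2gh/(1+k)).
Hoop: k = 1, giving v = √(2×9.8×1.36/2) = 3.651 m/s.
Solid cylinder: k = 0.5, giving v = √(2×9.8×1.36/1.5) = 4.216 m/s.
The smaller k wins: the solid cylinder, at ≈ 4.22 m/s.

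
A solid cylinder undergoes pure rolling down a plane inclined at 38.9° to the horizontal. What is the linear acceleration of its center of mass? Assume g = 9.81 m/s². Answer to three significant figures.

For this body I = (1/2)MR², i.e. k = I/(MR²) = 0.5.
Along the incline Mg sinθ − f = Ma, and torque about the center fR = Iα = kMR²(a/R) gives f = kMa.
Eliminating f: Mg sinθ = (1+k)Ma, so a = g sinθ/(1+k) = 9.81 × sin38.9° / 1.5 ≈ 4.11 m/s².

a ≈ 4.11 m/s²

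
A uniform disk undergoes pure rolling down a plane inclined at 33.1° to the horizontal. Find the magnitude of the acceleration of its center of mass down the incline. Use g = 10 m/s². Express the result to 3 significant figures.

With I = (1/2)MR², the ratio k = I/(MR²) is 0.5.
Newton's second law down the slope: Mg sinθ − f = Ma. The torque equation fR = Iα (with α = a/R) gives f = kMa.
Eliminating f: Mg sinθ = (1+k)Ma, so a = g sinθ/(1+k) = 10 × sin33.1° / 1.5 ≈ 3.64 m/s².

a ≈ 3.64 m/s²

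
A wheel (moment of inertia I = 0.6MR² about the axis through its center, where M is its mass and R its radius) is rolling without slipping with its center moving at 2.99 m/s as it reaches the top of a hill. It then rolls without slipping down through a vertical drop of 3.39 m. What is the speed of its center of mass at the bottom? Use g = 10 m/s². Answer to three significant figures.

v ≈ 7.16 m/s

For this body I = 0.6MR², i.e. k = I/(MR²) = 0.6.
The rolling condition ω = v/R makes the rotational term ½I(v/R)² = ½kMv², so KE_total = ½(1+k)Mv² = (4/5)Mv².
Energy conservation: (4/5)Mv₀² + Mgh = (4/5)Mv², so v² = v₀² + 2gh/(1+k).
v = √(2.99² + 2×10×3.39/1.6) = √51.32 ≈ 7.16 m/s.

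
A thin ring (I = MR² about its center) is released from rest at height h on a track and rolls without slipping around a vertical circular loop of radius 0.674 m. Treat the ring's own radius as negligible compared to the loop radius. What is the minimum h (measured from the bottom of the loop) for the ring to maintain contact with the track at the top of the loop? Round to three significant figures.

With I = MR², the ratio k = I/(MR²) is 1.
At the top, contact is just lost when gravity alone supplies the centripetal force: Mg = Mv_top²/r, i.e. v_top² = gr.
With ω = v/R, the kinetic energy at speed v is ½(1+k)Mv² = Mv².
Energy conservation from release (height h) to the top (height 2r): Mgh = Mg(2r) + M·gr.
Thus h_min = 2r + (1+k)r/2 = r(2 + 2/2) = 0.674 × 3 ≈ 2.02 m.

h_min ≈ 2.02 m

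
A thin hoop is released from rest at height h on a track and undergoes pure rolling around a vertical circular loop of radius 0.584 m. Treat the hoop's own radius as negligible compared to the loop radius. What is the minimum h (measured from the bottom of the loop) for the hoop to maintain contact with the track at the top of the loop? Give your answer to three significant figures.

For this body I = MR², i.e. k = I/(MR²) = 1.
At the top of the loop, the minimum-contact condition is Mg = Mv_top²/r, so v_top² = gr.
With ω = v/R, the kinetic energy at speed v is ½(1+k)Mv² = Mv².
Energy conservation from release (height h) to the top (height 2r): Mgh = Mg(2r) + M·gr.
Thus h_min = 2r + (1+k)r/2 = r(2 + 2/2) = 0.584 × 3 ≈ 1.75 m.

h_min ≈ 1.75 m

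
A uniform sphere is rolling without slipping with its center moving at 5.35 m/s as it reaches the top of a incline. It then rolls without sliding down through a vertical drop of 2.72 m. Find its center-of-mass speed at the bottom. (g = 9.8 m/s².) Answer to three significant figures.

v ≈ 8.17 m/s

With I = (2/5)MR², the ratio k = I/(MR²) is 0.4.
Since it rolls without slipping, ω = v/R and KE = ½Mv² + ½Iω² = ½(1+k)Mv² = (7/10)Mv².
Conserving energy between top and bottom: (7/10)Mv² = (7/10)Mv₀² + Mgh, hence v² = v₀² + 2gh/(1+k).
v = √(5.35² + 2×9.8×2.72/1.4) = √66.7 ≈ 8.17 m/s.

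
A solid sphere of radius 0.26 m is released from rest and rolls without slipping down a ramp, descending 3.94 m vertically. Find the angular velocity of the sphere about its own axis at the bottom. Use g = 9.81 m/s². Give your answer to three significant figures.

ω ≈ 28.6 rad/s

Here I = (2/5)MR², so the shape factor k = I/(MR²) = 0.4.
Since it rolls without slipping, ω = v/R and KE = ½Mv² + ½Iω² = ½(1+k)Mv² = (7/10)Mv².
Energy conservation Mgh = ½(1+k)Mv² gives v = √(2gh/(1+k)) = √(2 × 9.81 × 3.94 / 1.4) = 7.431 m/s.
The angular speed follows from ω = v/R = 7.431/0.26 ≈ 28.6 rad/s.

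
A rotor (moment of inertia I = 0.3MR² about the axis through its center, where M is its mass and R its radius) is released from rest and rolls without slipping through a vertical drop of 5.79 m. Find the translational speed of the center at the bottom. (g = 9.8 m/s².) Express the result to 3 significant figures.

The moment of inertia is 0.3MR², giving k ≡ I/(MR²) = 0.3.
Pure rolling means v = ωR; then KE = ½Mv² + ½I(v/R)² = ½(1+k)Mv² = (13/20)Mv².
Setting Mgh = (13/20)Mv² gives v = √(2gh/(1+k)) = √(2·9.8·5.79/1.3) ≈ 9.34 m/s.

v ≈ 9.34 m/s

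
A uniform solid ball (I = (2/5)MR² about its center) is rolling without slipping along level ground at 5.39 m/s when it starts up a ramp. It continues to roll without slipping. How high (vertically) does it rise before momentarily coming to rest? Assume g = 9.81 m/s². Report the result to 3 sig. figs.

h ≈ 2.07 m

With I = (2/5)MR², the ratio k = I/(MR²) is 0.4.
Pure rolling means v = ωR; then KE = ½Mv² + ½I(v/R)² = ½(1+k)Mv² = (7/10)Mv².
At the top the kinetic energy is zero, so (7/10)Mv₀² = Mgh.
Thus h = (1+k)v₀²/(2g) = 1.4 × 5.39² / (2 × 9.81) ≈ 2.07 m.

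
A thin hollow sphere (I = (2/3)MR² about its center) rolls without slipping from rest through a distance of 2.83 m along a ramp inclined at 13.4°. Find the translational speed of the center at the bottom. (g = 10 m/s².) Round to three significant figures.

The moment of inertia is (2/3)MR², giving k ≡ I/(MR²) = 2/3.
Pure rolling means v = ωR; then KE = ½Mv² + ½I(v/R)² = ½(1+k)Mv² = (5/6)Mv².
The vertical drop is h = L sinθ = 2.83 × sin13.4° = 0.6558 m.
Energy conservation: Mgh = (5/6)Mv², so v = √(2gh/(1+k)) = √(2 × 10 × 0.6558 / 1.667) ≈ 2.81 m/s.

v ≈ 2.81 m/s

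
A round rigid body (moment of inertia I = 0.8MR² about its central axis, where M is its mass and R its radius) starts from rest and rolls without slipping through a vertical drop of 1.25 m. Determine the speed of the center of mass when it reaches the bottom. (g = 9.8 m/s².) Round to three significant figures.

Here I = 0.8MR², so the shape factor k = I/(MR²) = 0.8.
The rolling condition ω = v/R makes the rotational term ½I(v/R)² = ½kMv², so KE_total = ½(1+k)Mv² = (9/10)Mv².
Energy conservation: Mgh = (9/10)Mv², so v = √(2gh/(1+k)) = √(2 × 9.8 × 1.25 / 1.8) ≈ 3.69 m/s.

v ≈ 3.69 m/s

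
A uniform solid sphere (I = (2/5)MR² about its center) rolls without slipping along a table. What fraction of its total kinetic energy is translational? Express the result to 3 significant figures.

The moment of inertia is (2/5)MR², giving k ≡ I/(MR²) = 0.4.
With ω = v/R, KE_trans = ½Mv² and KE_rot = ½Iω² = ½kMv², so KE_total = ½(1+k)Mv².
The translational fraction is therefore 1/(1+k) = 1/1.4 ≈ 0.714.

fraction ≈ 0.714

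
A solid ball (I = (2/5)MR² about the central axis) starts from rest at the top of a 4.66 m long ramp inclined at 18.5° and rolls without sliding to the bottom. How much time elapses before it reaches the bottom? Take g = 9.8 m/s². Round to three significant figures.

Here I = (2/5)MR², so the shape factor k = I/(MR²) = 0.4.
Translational: Mg sinθ − f = Ma. Rotational about the CM: fR = Iα = kMRa, so f = kMa.
Hence a = g sinθ/(1+k) = 9.8×sin18.5°/1.4 = 2.221 m/s².
With constant a from rest, t = √(2L/a) = √(2·4.66/2.221) ≈ 2.05 s.

t ≈ 2.05 s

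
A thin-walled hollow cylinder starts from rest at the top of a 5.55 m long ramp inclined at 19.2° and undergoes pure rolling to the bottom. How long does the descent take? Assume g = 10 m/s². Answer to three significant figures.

Here I = MR², so the shape factor k = I/(MR²) = 1.
Translational: Mg sinθ − f = Ma. Rotational about the CM: fR = Iα = kMRa, so f = kMa.
Hence a = g sinθ/(1+k) = 10×sin19.2°/2 = 1.644 m/s².
Starting from rest, L = ½at², so t = √(2L/a) = √(2×5.55/1.644) ≈ 2.60 s.

t ≈ 2.60 s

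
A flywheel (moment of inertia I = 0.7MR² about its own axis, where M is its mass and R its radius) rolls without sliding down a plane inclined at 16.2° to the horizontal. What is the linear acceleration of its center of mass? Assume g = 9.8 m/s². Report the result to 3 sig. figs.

a ≈ 1.61 m/s²

The moment of inertia is 0.7MR², giving k ≡ I/(MR²) = 0.7.
Along the incline Mg sinθ − f = Ma, and torque about the center fR = Iα = kMR²(a/R) gives f = kMa.
Eliminating f: Mg sinθ = (1+k)Ma, so a = g sinθ/(1+k) = 9.8 × sin16.2° / 1.7 ≈ 1.61 m/s².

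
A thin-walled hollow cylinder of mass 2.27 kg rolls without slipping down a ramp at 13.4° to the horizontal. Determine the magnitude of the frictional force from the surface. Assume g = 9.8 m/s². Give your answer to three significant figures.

f ≈ 2.58 N

The moment of inertia is MR², giving k ≡ I/(MR²) = 1.
Along the incline Mg sinθ − f = Ma, and torque about the center fR = Iα = kMR²(a/R) gives f = kMa.
Combining, a = g sinθ/(1+k) and f = kMa = kMg sinθ/(1+k).
f = 1 × 2.27 × 9.8 × sin13.4° / 2 ≈ 2.58 N.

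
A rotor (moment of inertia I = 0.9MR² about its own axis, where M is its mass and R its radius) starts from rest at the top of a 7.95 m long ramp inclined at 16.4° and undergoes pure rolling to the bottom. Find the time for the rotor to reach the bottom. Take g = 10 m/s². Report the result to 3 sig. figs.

For this body I = 0.9MR², i.e. k = I/(MR²) = 0.9.
Translational: Mg sinθ − f = Ma. Rotational about the CM: fR = Iα = kMRa, so f = kMa.
Hence a = g sinθ/(1+k) = 10×sin16.4°/1.9 = 1.486 m/s².
With constant a from rest, t = √(2L/a) = √(2·7.95/1.486) ≈ 3.27 s.

t ≈ 3.27 s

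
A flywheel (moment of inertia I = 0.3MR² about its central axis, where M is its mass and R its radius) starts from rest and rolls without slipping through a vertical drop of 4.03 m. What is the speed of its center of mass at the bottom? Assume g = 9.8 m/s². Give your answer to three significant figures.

For this body I = 0.3MR², i.e. k = I/(MR²) = 0.3.
Since it rolls without slipping, ω = v/R and KE = ½Mv² + ½Iω² = ½(1+k)Mv² = (13/20)Mv².
Energy conservation: Mgh = (13/20)Mv², so v = √(2gh/(1+k)) = √(2 × 9.8 × 4.03 / 1.3) ≈ 7.79 m/s.

v ≈ 7.79 m/s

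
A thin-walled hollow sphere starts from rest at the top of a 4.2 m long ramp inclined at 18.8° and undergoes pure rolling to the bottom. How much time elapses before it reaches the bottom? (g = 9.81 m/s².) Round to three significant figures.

For this body I = (2/3)MR², i.e. k = I/(MR²) = 2/3.
Translational: Mg sinθ − f = Ma. Rotational about the CM: fR = Iα = kMRa, so f = kMa.
Hence a = g sinθ/(1+k) = 9.81×sin18.8°/1.667 = 1.897 m/s².
With constant a from rest, t = √(2L/a) = √(2·4.2/1.897) ≈ 2.10 s.

t ≈ 2.10 s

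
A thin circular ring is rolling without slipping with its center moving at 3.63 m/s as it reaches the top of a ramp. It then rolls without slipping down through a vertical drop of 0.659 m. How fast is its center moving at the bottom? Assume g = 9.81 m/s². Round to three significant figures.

v ≈ 4.43 m/s

For this body I = MR², i.e. k = I/(MR²) = 1.
Since it rolls without slipping, ω = v/R and KE = ½Mv² + ½Iω² = ½(1+k)Mv² = Mv².
Energy conservation: Mv₀² + Mgh = Mv², so v² = v₀² + 2gh/(1+k).
v = √(3.63² + 2×9.81×0.659/2) = √19.64 ≈ 4.43 m/s.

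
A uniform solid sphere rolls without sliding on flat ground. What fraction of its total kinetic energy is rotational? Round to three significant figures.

fraction ≈ 0.286

With I = (2/5)MR², the ratio k = I/(MR²) is 0.4.
With ω = v/R, KE_trans = ½Mv² and KE_rot = ½Iω² = ½kMv², so KE_total = ½(1+k)Mv².
The rotational fraction is therefore k/(1+k) = 0.4/1.4 ≈ 0.286.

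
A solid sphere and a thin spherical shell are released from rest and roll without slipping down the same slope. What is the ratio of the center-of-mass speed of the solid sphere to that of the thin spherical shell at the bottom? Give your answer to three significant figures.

Each satisfies Mgh = ½(1+k)Mv² with k = I/(MR²), so v ∝ 1/√(1+k).
For the solid sphere k = 0.4; for the thin spherical shell k = 2/3.
v₁/v₂ = √((1+k₂)/(1+k₁)) = √(1.667/1.4) ≈ 1.09.

v_ratio ≈ 1.09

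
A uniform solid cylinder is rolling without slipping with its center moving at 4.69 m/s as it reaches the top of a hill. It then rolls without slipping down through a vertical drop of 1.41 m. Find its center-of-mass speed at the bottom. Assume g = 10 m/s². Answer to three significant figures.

With I = (1/2)MR², the ratio k = I/(MR²) is 0.5.
Rolling without slipping gives ω = v/R, so the total kinetic energy is ½Mv² + ½Iω² = ½(1+k)Mv² = (3/4)Mv².
Conserving energy between top and bottom: (3/4)Mv² = (3/4)Mv₀² + Mgh, hence v² = v₀² + 2gh/(1+k).
v = √(4.69² + 2×10×1.41/1.5) = √40.8 ≈ 6.39 m/s.

v ≈ 6.39 m/s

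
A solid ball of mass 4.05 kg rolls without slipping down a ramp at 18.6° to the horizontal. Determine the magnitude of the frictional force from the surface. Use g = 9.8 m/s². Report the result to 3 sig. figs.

Here I = (2/5)MR², so the shape factor k = I/(MR²) = 0.4.
Along the incline Mg sinθ − f = Ma, and torque about the center fR = Iα = kMR²(a/R) gives f = kMa.
Combining, a = g sinθ/(1+k) and f = kMa = kMg sinθ/(1+k).
f = 0.4 × 4.05 × 9.8 × sin18.6° / 1.4 ≈ 3.62 N.

f ≈ 3.62 N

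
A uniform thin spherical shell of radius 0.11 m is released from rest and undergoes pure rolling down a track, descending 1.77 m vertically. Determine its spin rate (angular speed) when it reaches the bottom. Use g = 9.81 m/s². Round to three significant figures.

ω ≈ 41.5 rad/s

The moment of inertia is (2/3)MR², giving k ≡ I/(MR²) = 2/3.
Rolling without slipping gives ω = v/R, so the total kinetic energy is ½Mv² + ½Iω² = ½(1+k)Mv² = (5/6)Mv².
Energy conservation Mgh = ½(1+k)Mv² gives v = √(2gh/(1+k)) = √(2 × 9.81 × 1.77 / 1.667) = 4.565 m/s.
The angular speed follows from ω = v/R = 4.565/0.11 ≈ 41.5 rad/s.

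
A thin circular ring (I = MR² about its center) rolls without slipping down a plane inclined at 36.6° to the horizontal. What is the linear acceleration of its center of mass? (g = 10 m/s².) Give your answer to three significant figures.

a ≈ 2.98 m/s²

Here I = MR², so the shape factor k = I/(MR²) = 1.
Along the incline Mg sinθ − f = Ma, and torque about the center fR = Iα = kMR²(a/R) gives f = kMa.
Eliminating f: Mg sinθ = (1+k)Ma, so a = g sinθ/(1+k) = 10 × sin36.6° / 2 ≈ 2.98 m/s².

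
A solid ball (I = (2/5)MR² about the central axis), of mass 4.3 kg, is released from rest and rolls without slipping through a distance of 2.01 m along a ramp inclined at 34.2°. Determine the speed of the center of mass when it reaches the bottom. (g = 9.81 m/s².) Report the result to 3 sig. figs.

v ≈ 3.98 m/s

The moment of inertia is (2/5)MR², giving k ≡ I/(MR²) = 0.4.
Pure rolling means v = ωR; then KE = ½Mv² + ½I(v/R)² = ½(1+k)Mv² = (7/10)Mv².
The vertical drop is h = L sinθ = 2.01 × sin34.2° = 1.13 m.
Energy conservation: Mgh = (7/10)Mv², so v = √(2gh/(1+k)) = √(2 × 9.81 × 1.13 / 1.4) ≈ 3.98 m/s.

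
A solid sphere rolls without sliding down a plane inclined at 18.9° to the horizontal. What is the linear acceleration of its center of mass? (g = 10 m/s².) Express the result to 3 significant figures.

For this body I = (2/5)MR², i.e. k = I/(MR²) = 0.4.
Newton's second law down the slope: Mg sinθ − f = Ma. The torque equation fR = Iα (with α = a/R) gives f = kMa.
Eliminating f: Mg sinθ = (1+k)Ma, so a = g sinθ/(1+k) = 10 × sin18.9° / 1.4 ≈ 2.31 m/s².

a ≈ 2.31 m/s²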